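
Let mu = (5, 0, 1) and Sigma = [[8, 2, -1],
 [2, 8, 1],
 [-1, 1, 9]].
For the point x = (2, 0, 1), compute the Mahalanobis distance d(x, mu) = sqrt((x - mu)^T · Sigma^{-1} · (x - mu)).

Step 1 — centre the observation: (x - mu) = (-3, 0, 0).

Step 2 — invert Sigma (cofactor / det for 3×3, or solve directly):
  Sigma^{-1} = [[0.1365, -0.0365, 0.0192],
 [-0.0365, 0.1365, -0.0192],
 [0.0192, -0.0192, 0.1154]].

Step 3 — form the quadratic (x - mu)^T · Sigma^{-1} · (x - mu):
  Sigma^{-1} · (x - mu) = (-0.4096, 0.1096, -0.0577).
  (x - mu)^T · [Sigma^{-1} · (x - mu)] = (-3)·(-0.4096) + (0)·(0.1096) + (0)·(-0.0577) = 1.2288.

Step 4 — take square root: d = √(1.2288) ≈ 1.1085.

d(x, mu) = √(1.2288) ≈ 1.1085


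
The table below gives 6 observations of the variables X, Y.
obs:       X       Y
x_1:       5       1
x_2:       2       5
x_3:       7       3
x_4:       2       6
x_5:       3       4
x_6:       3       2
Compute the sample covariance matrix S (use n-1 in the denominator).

Step 1 — column means:
  mean(X) = (5 + 2 + 7 + 2 + 3 + 3) / 6 = 22/6 = 3.6667
  mean(Y) = (1 + 5 + 3 + 6 + 4 + 2) / 6 = 21/6 = 3.5

Step 2 — sample covariance S[i,j] = (1/(n-1)) · Σ_k (x_{k,i} - mean_i) · (x_{k,j} - mean_j), with n-1 = 5.
  S[X,X] = ((1.3333)·(1.3333) + (-1.6667)·(-1.6667) + (3.3333)·(3.3333) + (-1.6667)·(-1.6667) + (-0.6667)·(-0.6667) + (-0.6667)·(-0.6667)) / 5 = 19.3333/5 = 3.8667
  S[X,Y] = ((1.3333)·(-2.5) + (-1.6667)·(1.5) + (3.3333)·(-0.5) + (-1.6667)·(2.5) + (-0.6667)·(0.5) + (-0.6667)·(-1.5)) / 5 = -11/5 = -2.2
  S[Y,Y] = ((-2.5)·(-2.5) + (1.5)·(1.5) + (-0.5)·(-0.5) + (2.5)·(2.5) + (0.5)·(0.5) + (-1.5)·(-1.5)) / 5 = 17.5/5 = 3.5

S is symmetric (S[j,i] = S[i,j]). Assembling:

S = [[3.8667, -2.2],
 [-2.2, 3.5]]


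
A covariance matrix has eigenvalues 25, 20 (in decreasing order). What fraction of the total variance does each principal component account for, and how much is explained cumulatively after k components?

Step 1 — total variance = trace(Sigma) = Σ λ_i = 25 + 20 = 45.

Step 2 — fraction explained by component i = λ_i / Σ λ:
  PC1: 25/45 = 0.5556
  PC2: 20/45 = 0.4444

Step 3 — cumulative fraction after k components = (λ_1 + ... + λ_k) / Σ λ:
  k = 1: 25/45 = 0.5556
  k = 2: (25 + 20)/45 = 45/45 = 1

Summary (fraction, with percent):

explained: PC1 0.5556 (55.56%), PC2 0.4444 (44.44%);  cumulative: 0.5556, 1


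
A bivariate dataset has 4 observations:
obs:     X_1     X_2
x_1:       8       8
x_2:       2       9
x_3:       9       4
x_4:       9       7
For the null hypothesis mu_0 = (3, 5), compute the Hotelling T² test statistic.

Step 1 — sample mean vector:
  mean(X_1) = (8 + 2 + 9 + 9) / 4 = 28/4 = 7
  mean(X_2) = (8 + 9 + 4 + 7) / 4 = 28/4 = 7
  x̄ = (7, 7),  deviation x̄ - mu_0 = (7, 7) - (3, 5) = (4, 2).

Step 2 — sample covariance matrix, S[i,j] = (1/(n-1)) · Σ_k (x_{k,i} - mean_i) · (x_{k,j} - mean_j), divisor n-1 = 3:
  S[X_1,X_1] = ((1)·(1) + (-5)·(-5) + (2)·(2) + (2)·(2)) / 3 = 34/3 = 11.3333
  S[X_1,X_2] = ((1)·(1) + (-5)·(2) + (2)·(-3) + (2)·(0)) / 3 = -15/3 = -5
  S[X_2,X_2] = ((1)·(1) + (2)·(2) + (-3)·(-3) + (0)·(0)) / 3 = 14/3 = 4.6667
  S = [[11.3333, -5],
 [-5, 4.6667]].

Step 3 — invert S. det(S) = 11.3333·4.6667 - (-5)² = 27.8889.
  S^{-1} = (1/det) · [[d, -b], [-b, a]] = [[0.1673, 0.1793],
 [0.1793, 0.4064]].

Step 4 — quadratic form (x̄ - mu_0)^T · S^{-1} · (x̄ - mu_0):
  S^{-1} · (x̄ - mu_0) = (1.0279, 1.5299),
  (x̄ - mu_0)^T · [...] = (4)·(1.0279) + (2)·(1.5299) = 7.1713.

Step 5 — scale by n: T² = 4 · 7.1713 = 28.6853.

T² ≈ 28.6853


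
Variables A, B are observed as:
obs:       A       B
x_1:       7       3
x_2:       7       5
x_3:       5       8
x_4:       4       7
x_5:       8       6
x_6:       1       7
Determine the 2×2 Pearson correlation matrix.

Step 1 — column means:
  mean(A) = (7 + 7 + 5 + 4 + 8 + 1) / 6 = 32/6 = 5.3333
  mean(B) = (3 + 5 + 8 + 7 + 6 + 7) / 6 = 36/6 = 6

Step 2 — sample variances and covariances s[i,j] = (1/(n-1)) · Σ_k (x_{k,i} - mean_i) · (x_{k,j} - mean_j), with n-1 = 5:
  s[A,A] = ((1.6667)·(1.6667) + (1.6667)·(1.6667) + (-0.3333)·(-0.3333) + (-1.3333)·(-1.3333) + (2.6667)·(2.6667) + (-4.3333)·(-4.3333)) / 5 = 33.3333/5 = 6.6667
  s[A,B] = ((1.6667)·(-3) + (1.6667)·(-1) + (-0.3333)·(2) + (-1.3333)·(1) + (2.6667)·(0) + (-4.3333)·(1)) / 5 = -13/5 = -2.6
  s[B,B] = ((-3)·(-3) + (-1)·(-1) + (2)·(2) + (1)·(1) + (0)·(0) + (1)·(1)) / 5 = 16/5 = 3.2
  Sample standard deviations s_i = √(s[i,i]):
  s(A) = √(6.6667) = 2.582
  s(B) = √(3.2) = 1.7889

Step 3 — r_{ij} = s_{ij} / (s_i · s_j):
  r[A,A] = 1 (diagonal).
  r[A,B] = -2.6 / (2.582 · 1.7889) = -2.6 / 4.6188 = -0.5629
  r[B,B] = 1 (diagonal).

R is symmetric with unit diagonal. Assembling:

R = [[1, -0.5629],
 [-0.5629, 1]]


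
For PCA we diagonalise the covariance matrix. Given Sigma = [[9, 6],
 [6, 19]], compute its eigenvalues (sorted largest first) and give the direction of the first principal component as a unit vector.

Step 1 — characteristic polynomial of 2×2 Sigma:
  det(Sigma - λI) = λ² - trace · λ + det = 0.
  trace = 9 + 19 = 28, det = 9·19 - (6)² = 135.
Step 2 — discriminant:
  Δ = trace² - 4·det = 784 - 540 = 244.
Step 3 — eigenvalues:
  λ = (trace ± √Δ)/2 = (28 ± 15.6205)/2,
  λ_1 = 21.8102,  λ_2 = 6.1898.

Step 4 — unit eigenvector for λ_1: solve (Sigma - λ_1 I)v = 0. First row:
  (9 - 21.8102)·v_x + (6)·v_y = 0, i.e. (-12.8102)·v_x + (6)·v_y = 0,
  so v ∝ (b, λ_1 - a) = (6, 12.8102) = u.
  ||u|| = √((6)² + (12.8102)²) = √(200.1025) ≈ 14.1458,
  v_1 = u/||u|| ≈ (0.4242, 0.9056) (||v_1|| = 1).

λ_1 = 21.8102,  λ_2 = 6.1898;  v_1 ≈ (0.4242, 0.9056)


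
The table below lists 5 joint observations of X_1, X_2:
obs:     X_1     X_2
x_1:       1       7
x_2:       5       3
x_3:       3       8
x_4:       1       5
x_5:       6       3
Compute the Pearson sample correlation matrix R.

Step 1 — column means:
  mean(X_1) = (1 + 5 + 3 + 1 + 6) / 5 = 16/5 = 3.2
  mean(X_2) = (7 + 3 + 8 + 5 + 3) / 5 = 26/5 = 5.2

Step 2 — sample variances and covariances s[i,j] = (1/(n-1)) · Σ_k (x_{k,i} - mean_i) · (x_{k,j} - mean_j), with n-1 = 4:
  s[X_1,X_1] = ((-2.2)·(-2.2) + (1.8)·(1.8) + (-0.2)·(-0.2) + (-2.2)·(-2.2) + (2.8)·(2.8)) / 4 = 20.8/4 = 5.2
  s[X_1,X_2] = ((-2.2)·(1.8) + (1.8)·(-2.2) + (-0.2)·(2.8) + (-2.2)·(-0.2) + (2.8)·(-2.2)) / 4 = -14.2/4 = -3.55
  s[X_2,X_2] = ((1.8)·(1.8) + (-2.2)·(-2.2) + (2.8)·(2.8) + (-0.2)·(-0.2) + (-2.2)·(-2.2)) / 4 = 20.8/4 = 5.2
  Sample standard deviations s_i = √(s[i,i]):
  s(X_1) = √(5.2) = 2.2804
  s(X_2) = √(5.2) = 2.2804

Step 3 — r_{ij} = s_{ij} / (s_i · s_j):
  r[X_1,X_1] = 1 (diagonal).
  r[X_1,X_2] = -3.55 / (2.2804 · 2.2804) = -3.55 / 5.2 = -0.6827
  r[X_2,X_2] = 1 (diagonal).

R is symmetric with unit diagonal. Assembling:

R = [[1, -0.6827],
 [-0.6827, 1]]


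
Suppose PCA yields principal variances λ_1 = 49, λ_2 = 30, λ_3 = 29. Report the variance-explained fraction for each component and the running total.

Step 1 — total variance = trace(Sigma) = Σ λ_i = 49 + 30 + 29 = 108.

Step 2 — fraction explained by component i = λ_i / Σ λ:
  PC1: 49/108 = 0.4537
  PC2: 30/108 = 0.2778
  PC3: 29/108 = 0.2685

Step 3 — cumulative fraction after k components = (λ_1 + ... + λ_k) / Σ λ:
  k = 1: 49/108 = 0.4537
  k = 2: (49 + 30)/108 = 79/108 = 0.7315
  k = 3: (49 + 30 + 29)/108 = 108/108 = 1

Summary (fraction, with percent):

explained: PC1 0.4537 (45.37%), PC2 0.2778 (27.78%), PC3 0.2685 (26.85%);  cumulative: 0.4537, 0.7315, 1


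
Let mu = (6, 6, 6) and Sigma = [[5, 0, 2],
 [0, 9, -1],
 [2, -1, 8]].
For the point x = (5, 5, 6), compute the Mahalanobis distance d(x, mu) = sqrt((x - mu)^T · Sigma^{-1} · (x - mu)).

Step 1 — centre the observation: (x - mu) = (-1, -1, 0).

Step 2 — invert Sigma (cofactor / det for 3×3, or solve directly):
  Sigma^{-1} = [[0.2226, -0.0063, -0.0564],
 [-0.0063, 0.1129, 0.0157],
 [-0.0564, 0.0157, 0.1411]].

Step 3 — form the quadratic (x - mu)^T · Sigma^{-1} · (x - mu):
  Sigma^{-1} · (x - mu) = (-0.2163, -0.1066, 0.0408).
  (x - mu)^T · [Sigma^{-1} · (x - mu)] = (-1)·(-0.2163) + (-1)·(-0.1066) + (0)·(0.0408) = 0.3229.

Step 4 — take square root: d = √(0.3229) ≈ 0.5682.

d(x, mu) = √(0.3229) ≈ 0.5682


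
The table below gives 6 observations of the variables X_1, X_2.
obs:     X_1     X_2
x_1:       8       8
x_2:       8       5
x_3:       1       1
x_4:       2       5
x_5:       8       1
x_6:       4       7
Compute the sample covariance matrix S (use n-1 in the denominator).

Step 1 — column means:
  mean(X_1) = (8 + 8 + 1 + 2 + 8 + 4) / 6 = 31/6 = 5.1667
  mean(X_2) = (8 + 5 + 1 + 5 + 1 + 7) / 6 = 27/6 = 4.5

Step 2 — sample covariance S[i,j] = (1/(n-1)) · Σ_k (x_{k,i} - mean_i) · (x_{k,j} - mean_j), with n-1 = 5.
  S[X_1,X_1] = ((2.8333)·(2.8333) + (2.8333)·(2.8333) + (-4.1667)·(-4.1667) + (-3.1667)·(-3.1667) + (2.8333)·(2.8333) + (-1.1667)·(-1.1667)) / 5 = 52.8333/5 = 10.5667
  S[X_1,X_2] = ((2.8333)·(3.5) + (2.8333)·(0.5) + (-4.1667)·(-3.5) + (-3.1667)·(0.5) + (2.8333)·(-3.5) + (-1.1667)·(2.5)) / 5 = 11.5/5 = 2.3
  S[X_2,X_2] = ((3.5)·(3.5) + (0.5)·(0.5) + (-3.5)·(-3.5) + (0.5)·(0.5) + (-3.5)·(-3.5) + (2.5)·(2.5)) / 5 = 43.5/5 = 8.7

S is symmetric (S[j,i] = S[i,j]). Assembling:

S = [[10.5667, 2.3],
 [2.3, 8.7]]


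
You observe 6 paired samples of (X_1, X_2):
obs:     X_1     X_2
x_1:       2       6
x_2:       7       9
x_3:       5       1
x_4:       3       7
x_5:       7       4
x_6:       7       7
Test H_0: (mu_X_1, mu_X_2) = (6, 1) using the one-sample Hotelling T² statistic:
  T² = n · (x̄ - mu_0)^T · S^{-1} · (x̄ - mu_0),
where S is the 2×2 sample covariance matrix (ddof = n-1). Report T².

Step 1 — sample mean vector:
  mean(X_1) = (2 + 7 + 5 + 3 + 7 + 7) / 6 = 31/6 = 5.1667
  mean(X_2) = (6 + 9 + 1 + 7 + 4 + 7) / 6 = 34/6 = 5.6667
  x̄ = (5.1667, 5.6667),  deviation x̄ - mu_0 = (5.1667, 5.6667) - (6, 1) = (-0.8333, 4.6667).

Step 2 — sample covariance matrix, S[i,j] = (1/(n-1)) · Σ_k (x_{k,i} - mean_i) · (x_{k,j} - mean_j), divisor n-1 = 5:
  S[X_1,X_1] = ((-3.1667)·(-3.1667) + (1.8333)·(1.8333) + (-0.1667)·(-0.1667) + (-2.1667)·(-2.1667) + (1.8333)·(1.8333) + (1.8333)·(1.8333)) / 5 = 24.8333/5 = 4.9667
  S[X_1,X_2] = ((-3.1667)·(0.3333) + (1.8333)·(3.3333) + (-0.1667)·(-4.6667) + (-2.1667)·(1.3333) + (1.8333)·(-1.6667) + (1.8333)·(1.3333)) / 5 = 2.3333/5 = 0.4667
  S[X_2,X_2] = ((0.3333)·(0.3333) + (3.3333)·(3.3333) + (-4.6667)·(-4.6667) + (1.3333)·(1.3333) + (-1.6667)·(-1.6667) + (1.3333)·(1.3333)) / 5 = 39.3333/5 = 7.8667
  S = [[4.9667, 0.4667],
 [0.4667, 7.8667]].

Step 3 — invert S. det(S) = 4.9667·7.8667 - (0.4667)² = 38.8533.
  S^{-1} = (1/det) · [[d, -b], [-b, a]] = [[0.2025, -0.012],
 [-0.012, 0.1278]].

Step 4 — quadratic form (x̄ - mu_0)^T · S^{-1} · (x̄ - mu_0):
  S^{-1} · (x̄ - mu_0) = (-0.2248, 0.6066),
  (x̄ - mu_0)^T · [...] = (-0.8333)·(-0.2248) + (4.6667)·(0.6066) = 3.0179.

Step 5 — scale by n: T² = 6 · 3.0179 = 18.1074.

T² ≈ 18.1074


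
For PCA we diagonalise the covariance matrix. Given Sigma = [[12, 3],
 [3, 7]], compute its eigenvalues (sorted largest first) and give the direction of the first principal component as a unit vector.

Step 1 — characteristic polynomial of 2×2 Sigma:
  det(Sigma - λI) = λ² - trace · λ + det = 0.
  trace = 12 + 7 = 19, det = 12·7 - (3)² = 75.
Step 2 — discriminant:
  Δ = trace² - 4·det = 361 - 300 = 61.
Step 3 — eigenvalues:
  λ = (trace ± √Δ)/2 = (19 ± 7.8102)/2,
  λ_1 = 13.4051,  λ_2 = 5.5949.

Step 4 — unit eigenvector for λ_1: solve (Sigma - λ_1 I)v = 0. First row:
  (12 - 13.4051)·v_x + (3)·v_y = 0, i.e. (-1.4051)·v_x + (3)·v_y = 0,
  so v ∝ (b, λ_1 - a) = (3, 1.4051) = u.
  ||u|| = √((3)² + (1.4051)²) = √(10.9744) ≈ 3.3128,
  v_1 = u/||u|| ≈ (0.9056, 0.4242) (||v_1|| = 1).

λ_1 = 13.4051,  λ_2 = 5.5949;  v_1 ≈ (0.9056, 0.4242)


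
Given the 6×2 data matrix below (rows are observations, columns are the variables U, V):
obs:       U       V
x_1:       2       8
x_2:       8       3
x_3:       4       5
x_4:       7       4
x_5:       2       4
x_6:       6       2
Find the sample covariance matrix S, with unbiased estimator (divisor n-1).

Step 1 — column means:
  mean(U) = (2 + 8 + 4 + 7 + 2 + 6) / 6 = 29/6 = 4.8333
  mean(V) = (8 + 3 + 5 + 4 + 4 + 2) / 6 = 26/6 = 4.3333

Step 2 — sample covariance S[i,j] = (1/(n-1)) · Σ_k (x_{k,i} - mean_i) · (x_{k,j} - mean_j), with n-1 = 5.
  S[U,U] = ((-2.8333)·(-2.8333) + (3.1667)·(3.1667) + (-0.8333)·(-0.8333) + (2.1667)·(2.1667) + (-2.8333)·(-2.8333) + (1.1667)·(1.1667)) / 5 = 32.8333/5 = 6.5667
  S[U,V] = ((-2.8333)·(3.6667) + (3.1667)·(-1.3333) + (-0.8333)·(0.6667) + (2.1667)·(-0.3333) + (-2.8333)·(-0.3333) + (1.1667)·(-2.3333)) / 5 = -17.6667/5 = -3.5333
  S[V,V] = ((3.6667)·(3.6667) + (-1.3333)·(-1.3333) + (0.6667)·(0.6667) + (-0.3333)·(-0.3333) + (-0.3333)·(-0.3333) + (-2.3333)·(-2.3333)) / 5 = 21.3333/5 = 4.2667

S is symmetric (S[j,i] = S[i,j]). Assembling:

S = [[6.5667, -3.5333],
 [-3.5333, 4.2667]]


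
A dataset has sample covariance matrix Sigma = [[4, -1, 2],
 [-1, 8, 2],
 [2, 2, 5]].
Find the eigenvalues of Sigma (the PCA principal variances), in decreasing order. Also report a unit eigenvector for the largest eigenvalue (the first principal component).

Step 1 — characteristic polynomial p(λ) = det(λI - Sigma) = λ³ - tr·λ² + c_1·λ - det, where tr = trace, c_1 = sum of the principal 2×2 minors, det = det(Sigma):
  tr = 4 + 8 + 5 = 17,
  c_1 = (4·8 - (-1)²) + (4·5 - (2)²) + (8·5 - (2)²) = 31 + 16 + 36 = 83,
  det = 4·(8·5 - (2)²) - (-1)·((-1)·5 - (2)·(2)) + (2)·((-1)·(2) - 8·(2)) = 4·(36) - (-1)·(-9) + (2)·(-18) = 99.
  So p(λ) = λ³ - 17λ² + 83λ - 99.
Step 2 — look for an integer root (rational root theorem: any rational root is an integer divisor of 99). Testing λ = 9:
  p(9) = 729 - 1377 + 747 - 99 = 0  ✓
  Dividing out (λ - 9): p(λ) = (λ - 9)(λ² - 8λ + 11).
Step 3 — remaining eigenvalues from the quadratic λ² - 8λ + 11 = 0:
  Δ = 8² - 4·11 = 64 - 44 = 20,  λ = (8 ± √20)/2 = (8 ± 4.4721)/2 ≈ 6.2361 or 1.7639.
  Sorted: λ_1 = 9,  λ_2 = 6.2361,  λ_3 = 1.7639  (check: sum = 17 = tr ✓).

Step 4 — unit eigenvector for λ_1 = 9: v spans the null space of (Sigma - λ_1 I), whose rows are
  r_1 = (-5, -1, 2),  r_2 = (-1, -1, 2),  r_3 = (2, 2, -4).
  v is orthogonal to every row, so take v ∝ r_1 × r_2 = ((-1)·(2) - (2)·(-1), (2)·(-1) - (-5)·(2), (-5)·(-1) - (-1)·(-1)) = (0, 8, 4).
  Rescale (divide by 4): u = (0, 2, 1).
  ||u|| = √((0)² + (2)² + (1)²) = √(5) ≈ 2.2361,  v_1 = u/||u|| ≈ (0, 0.8944, 0.4472) (||v_1|| = 1).

λ_1 = 9,  λ_2 = 6.2361,  λ_3 = 1.7639;  v_1 ≈ (0, 0.8944, 0.4472)


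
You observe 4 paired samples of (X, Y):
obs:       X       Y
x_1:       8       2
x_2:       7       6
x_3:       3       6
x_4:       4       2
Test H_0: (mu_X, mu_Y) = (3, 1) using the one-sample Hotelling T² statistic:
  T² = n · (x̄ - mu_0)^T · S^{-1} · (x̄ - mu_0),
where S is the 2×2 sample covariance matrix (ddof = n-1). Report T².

Step 1 — sample mean vector:
  mean(X) = (8 + 7 + 3 + 4) / 4 = 22/4 = 5.5
  mean(Y) = (2 + 6 + 6 + 2) / 4 = 16/4 = 4
  x̄ = (5.5, 4),  deviation x̄ - mu_0 = (5.5, 4) - (3, 1) = (2.5, 3).

Step 2 — sample covariance matrix, S[i,j] = (1/(n-1)) · Σ_k (x_{k,i} - mean_i) · (x_{k,j} - mean_j), divisor n-1 = 3:
  S[X,X] = ((2.5)·(2.5) + (1.5)·(1.5) + (-2.5)·(-2.5) + (-1.5)·(-1.5)) / 3 = 17/3 = 5.6667
  S[X,Y] = ((2.5)·(-2) + (1.5)·(2) + (-2.5)·(2) + (-1.5)·(-2)) / 3 = -4/3 = -1.3333
  S[Y,Y] = ((-2)·(-2) + (2)·(2) + (2)·(2) + (-2)·(-2)) / 3 = 16/3 = 5.3333
  S = [[5.6667, -1.3333],
 [-1.3333, 5.3333]].

Step 3 — invert S. det(S) = 5.6667·5.3333 - (-1.3333)² = 28.4444.
  S^{-1} = (1/det) · [[d, -b], [-b, a]] = [[0.1875, 0.0469],
 [0.0469, 0.1992]].

Step 4 — quadratic form (x̄ - mu_0)^T · S^{-1} · (x̄ - mu_0):
  S^{-1} · (x̄ - mu_0) = (0.6094, 0.7148),
  (x̄ - mu_0)^T · [...] = (2.5)·(0.6094) + (3)·(0.7148) = 3.668.

Step 5 — scale by n: T² = 4 · 3.668 = 14.6719.

T² ≈ 14.6719


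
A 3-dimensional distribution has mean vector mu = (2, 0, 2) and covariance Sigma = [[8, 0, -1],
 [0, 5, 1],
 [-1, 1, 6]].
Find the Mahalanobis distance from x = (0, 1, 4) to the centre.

Step 1 — centre the observation: (x - mu) = (-2, 1, 2).

Step 2 — invert Sigma (cofactor / det for 3×3, or solve directly):
  Sigma^{-1} = [[0.1278, -0.0044, 0.022],
 [-0.0044, 0.207, -0.0352],
 [0.022, -0.0352, 0.1762]].

Step 3 — form the quadratic (x - mu)^T · Sigma^{-1} · (x - mu):
  Sigma^{-1} · (x - mu) = (-0.2159, 0.1454, 0.2731).
  (x - mu)^T · [Sigma^{-1} · (x - mu)] = (-2)·(-0.2159) + (1)·(0.1454) + (2)·(0.2731) = 1.1233.

Step 4 — take square root: d = √(1.1233) ≈ 1.0599.

d(x, mu) = √(1.1233) ≈ 1.0599


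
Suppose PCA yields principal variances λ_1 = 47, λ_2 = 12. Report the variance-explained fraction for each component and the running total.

Step 1 — total variance = trace(Sigma) = Σ λ_i = 47 + 12 = 59.

Step 2 — fraction explained by component i = λ_i / Σ λ:
  PC1: 47/59 = 0.7966
  PC2: 12/59 = 0.2034

Step 3 — cumulative fraction after k components = (λ_1 + ... + λ_k) / Σ λ:
  k = 1: 47/59 = 0.7966
  k = 2: (47 + 12)/59 = 59/59 = 1

Summary (fraction, with percent):

explained: PC1 0.7966 (79.66%), PC2 0.2034 (20.34%);  cumulative: 0.7966, 1


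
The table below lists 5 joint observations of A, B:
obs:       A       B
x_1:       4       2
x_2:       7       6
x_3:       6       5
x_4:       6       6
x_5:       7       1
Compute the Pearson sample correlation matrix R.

Step 1 — column means:
  mean(A) = (4 + 7 + 6 + 6 + 7) / 5 = 30/5 = 6
  mean(B) = (2 + 6 + 5 + 6 + 1) / 5 = 20/5 = 4

Step 2 — sample variances and covariances s[i,j] = (1/(n-1)) · Σ_k (x_{k,i} - mean_i) · (x_{k,j} - mean_j), with n-1 = 4:
  s[A,A] = ((-2)·(-2) + (1)·(1) + (0)·(0) + (0)·(0) + (1)·(1)) / 4 = 6/4 = 1.5
  s[A,B] = ((-2)·(-2) + (1)·(2) + (0)·(1) + (0)·(2) + (1)·(-3)) / 4 = 3/4 = 0.75
  s[B,B] = ((-2)·(-2) + (2)·(2) + (1)·(1) + (2)·(2) + (-3)·(-3)) / 4 = 22/4 = 5.5
  Sample standard deviations s_i = √(s[i,i]):
  s(A) = √(1.5) = 1.2247
  s(B) = √(5.5) = 2.3452

Step 3 — r_{ij} = s_{ij} / (s_i · s_j):
  r[A,A] = 1 (diagonal).
  r[A,B] = 0.75 / (1.2247 · 2.3452) = 0.75 / 2.8723 = 0.2611
  r[B,B] = 1 (diagonal).

R is symmetric with unit diagonal. Assembling:

R = [[1, 0.2611],
 [0.2611, 1]]


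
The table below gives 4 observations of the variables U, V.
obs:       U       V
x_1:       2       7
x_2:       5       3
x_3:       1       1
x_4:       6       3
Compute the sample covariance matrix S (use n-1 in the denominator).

Step 1 — column means:
  mean(U) = (2 + 5 + 1 + 6) / 4 = 14/4 = 3.5
  mean(V) = (7 + 3 + 1 + 3) / 4 = 14/4 = 3.5

Step 2 — sample covariance S[i,j] = (1/(n-1)) · Σ_k (x_{k,i} - mean_i) · (x_{k,j} - mean_j), with n-1 = 3.
  S[U,U] = ((-1.5)·(-1.5) + (1.5)·(1.5) + (-2.5)·(-2.5) + (2.5)·(2.5)) / 3 = 17/3 = 5.6667
  S[U,V] = ((-1.5)·(3.5) + (1.5)·(-0.5) + (-2.5)·(-2.5) + (2.5)·(-0.5)) / 3 = -1/3 = -0.3333
  S[V,V] = ((3.5)·(3.5) + (-0.5)·(-0.5) + (-2.5)·(-2.5) + (-0.5)·(-0.5)) / 3 = 19/3 = 6.3333

S is symmetric (S[j,i] = S[i,j]). Assembling:

S = [[5.6667, -0.3333],
 [-0.3333, 6.3333]]


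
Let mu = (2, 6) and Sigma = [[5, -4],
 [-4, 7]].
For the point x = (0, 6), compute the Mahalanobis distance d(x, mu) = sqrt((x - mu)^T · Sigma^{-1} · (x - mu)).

Step 1 — centre the observation: (x - mu) = (-2, 0).

Step 2 — invert Sigma. det(Sigma) = 5·7 - (-4)² = 19.
  Sigma^{-1} = (1/det) · [[d, -b], [-b, a]] = [[0.3684, 0.2105],
 [0.2105, 0.2632]].

Step 3 — form the quadratic (x - mu)^T · Sigma^{-1} · (x - mu):
  Sigma^{-1} · (x - mu) = (-0.7368, -0.4211).
  (x - mu)^T · [Sigma^{-1} · (x - mu)] = (-2)·(-0.7368) + (0)·(-0.4211) = 1.4737.

Step 4 — take square root: d = √(1.4737) ≈ 1.214.

d(x, mu) = √(1.4737) ≈ 1.214


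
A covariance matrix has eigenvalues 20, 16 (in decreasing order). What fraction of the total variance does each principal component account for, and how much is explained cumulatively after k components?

Step 1 — total variance = trace(Sigma) = Σ λ_i = 20 + 16 = 36.

Step 2 — fraction explained by component i = λ_i / Σ λ:
  PC1: 20/36 = 0.5556
  PC2: 16/36 = 0.4444

Step 3 — cumulative fraction after k components = (λ_1 + ... + λ_k) / Σ λ:
  k = 1: 20/36 = 0.5556
  k = 2: (20 + 16)/36 = 36/36 = 1

Summary (fraction, with percent):

explained: PC1 0.5556 (55.56%), PC2 0.4444 (44.44%);  cumulative: 0.5556, 1


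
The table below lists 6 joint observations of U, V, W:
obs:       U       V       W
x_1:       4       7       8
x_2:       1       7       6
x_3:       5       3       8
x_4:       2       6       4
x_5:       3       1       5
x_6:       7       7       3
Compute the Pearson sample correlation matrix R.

Step 1 — column means:
  mean(U) = (4 + 1 + 5 + 2 + 3 + 7) / 6 = 22/6 = 3.6667
  mean(V) = (7 + 7 + 3 + 6 + 1 + 7) / 6 = 31/6 = 5.1667
  mean(W) = (8 + 6 + 8 + 4 + 5 + 3) / 6 = 34/6 = 5.6667

Step 2 — sample variances and covariances s[i,j] = (1/(n-1)) · Σ_k (x_{k,i} - mean_i) · (x_{k,j} - mean_j), with n-1 = 5:
  s[U,U] = ((0.3333)·(0.3333) + (-2.6667)·(-2.6667) + (1.3333)·(1.3333) + (-1.6667)·(-1.6667) + (-0.6667)·(-0.6667) + (3.3333)·(3.3333)) / 5 = 23.3333/5 = 4.6667
  s[U,V] = ((0.3333)·(1.8333) + (-2.6667)·(1.8333) + (1.3333)·(-2.1667) + (-1.6667)·(0.8333) + (-0.6667)·(-4.1667) + (3.3333)·(1.8333)) / 5 = 0.3333/5 = 0.0667
  s[U,W] = ((0.3333)·(2.3333) + (-2.6667)·(0.3333) + (1.3333)·(2.3333) + (-1.6667)·(-1.6667) + (-0.6667)·(-0.6667) + (3.3333)·(-2.6667)) / 5 = -2.6667/5 = -0.5333
  s[V,V] = ((1.8333)·(1.8333) + (1.8333)·(1.8333) + (-2.1667)·(-2.1667) + (0.8333)·(0.8333) + (-4.1667)·(-4.1667) + (1.8333)·(1.8333)) / 5 = 32.8333/5 = 6.5667
  s[V,W] = ((1.8333)·(2.3333) + (1.8333)·(0.3333) + (-2.1667)·(2.3333) + (0.8333)·(-1.6667) + (-4.1667)·(-0.6667) + (1.8333)·(-2.6667)) / 5 = -3.6667/5 = -0.7333
  s[W,W] = ((2.3333)·(2.3333) + (0.3333)·(0.3333) + (2.3333)·(2.3333) + (-1.6667)·(-1.6667) + (-0.6667)·(-0.6667) + (-2.6667)·(-2.6667)) / 5 = 21.3333/5 = 4.2667
  Sample standard deviations s_i = √(s[i,i]):
  s(U) = √(4.6667) = 2.1602
  s(V) = √(6.5667) = 2.5626
  s(W) = √(4.2667) = 2.0656

Step 3 — r_{ij} = s_{ij} / (s_i · s_j):
  r[U,U] = 1 (diagonal).
  r[U,V] = 0.0667 / (2.1602 · 2.5626) = 0.0667 / 5.5357 = 0.012
  r[U,W] = -0.5333 / (2.1602 · 2.0656) = -0.5333 / 4.4622 = -0.1195
  r[V,V] = 1 (diagonal).
  r[V,W] = -0.7333 / (2.5626 · 2.0656) = -0.7333 / 5.2932 = -0.1385
  r[W,W] = 1 (diagonal).

R is symmetric with unit diagonal. Assembling:

R = [[1, 0.012, -0.1195],
 [0.012, 1, -0.1385],
 [-0.1195, -0.1385, 1]]


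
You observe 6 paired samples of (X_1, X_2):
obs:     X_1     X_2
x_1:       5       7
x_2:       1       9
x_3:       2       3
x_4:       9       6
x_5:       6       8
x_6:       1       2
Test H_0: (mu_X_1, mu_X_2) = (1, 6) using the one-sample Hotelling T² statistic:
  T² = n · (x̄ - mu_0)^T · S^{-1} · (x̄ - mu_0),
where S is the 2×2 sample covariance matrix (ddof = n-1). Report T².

Step 1 — sample mean vector:
  mean(X_1) = (5 + 1 + 2 + 9 + 6 + 1) / 6 = 24/6 = 4
  mean(X_2) = (7 + 9 + 3 + 6 + 8 + 2) / 6 = 35/6 = 5.8333
  x̄ = (4, 5.8333),  deviation x̄ - mu_0 = (4, 5.8333) - (1, 6) = (3, -0.1667).

Step 2 — sample covariance matrix, S[i,j] = (1/(n-1)) · Σ_k (x_{k,i} - mean_i) · (x_{k,j} - mean_j), divisor n-1 = 5:
  S[X_1,X_1] = ((1)·(1) + (-3)·(-3) + (-2)·(-2) + (5)·(5) + (2)·(2) + (-3)·(-3)) / 5 = 52/5 = 10.4
  S[X_1,X_2] = ((1)·(1.1667) + (-3)·(3.1667) + (-2)·(-2.8333) + (5)·(0.1667) + (2)·(2.1667) + (-3)·(-3.8333)) / 5 = 14/5 = 2.8
  S[X_2,X_2] = ((1.1667)·(1.1667) + (3.1667)·(3.1667) + (-2.8333)·(-2.8333) + (0.1667)·(0.1667) + (2.1667)·(2.1667) + (-3.8333)·(-3.8333)) / 5 = 38.8333/5 = 7.7667
  S = [[10.4, 2.8],
 [2.8, 7.7667]].

Step 3 — invert S. det(S) = 10.4·7.7667 - (2.8)² = 72.9333.
  S^{-1} = (1/det) · [[d, -b], [-b, a]] = [[0.1065, -0.0384],
 [-0.0384, 0.1426]].

Step 4 — quadratic form (x̄ - mu_0)^T · S^{-1} · (x̄ - mu_0):
  S^{-1} · (x̄ - mu_0) = (0.3259, -0.1389),
  (x̄ - mu_0)^T · [...] = (3)·(0.3259) + (-0.1667)·(-0.1389) = 1.0008.

Step 5 — scale by n: T² = 6 · 1.0008 = 6.0046.

T² ≈ 6.0046


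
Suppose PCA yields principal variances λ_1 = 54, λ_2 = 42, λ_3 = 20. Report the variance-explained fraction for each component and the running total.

Step 1 — total variance = trace(Sigma) = Σ λ_i = 54 + 42 + 20 = 116.

Step 2 — fraction explained by component i = λ_i / Σ λ:
  PC1: 54/116 = 0.4655
  PC2: 42/116 = 0.3621
  PC3: 20/116 = 0.1724

Step 3 — cumulative fraction after k components = (λ_1 + ... + λ_k) / Σ λ:
  k = 1: 54/116 = 0.4655
  k = 2: (54 + 42)/116 = 96/116 = 0.8276
  k = 3: (54 + 42 + 20)/116 = 116/116 = 1

Summary (fraction, with percent):

explained: PC1 0.4655 (46.55%), PC2 0.3621 (36.21%), PC3 0.1724 (17.24%);  cumulative: 0.4655, 0.8276, 1


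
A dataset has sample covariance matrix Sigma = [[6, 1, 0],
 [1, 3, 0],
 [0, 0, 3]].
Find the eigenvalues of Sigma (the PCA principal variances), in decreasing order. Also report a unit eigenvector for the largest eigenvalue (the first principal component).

Step 1 — characteristic polynomial p(λ) = det(λI - Sigma) = λ³ - tr·λ² + c_1·λ - det, where tr = trace, c_1 = sum of the principal 2×2 minors, det = det(Sigma):
  tr = 6 + 3 + 3 = 12,
  c_1 = (6·3 - (1)²) + (6·3 - (0)²) + (3·3 - (0)²) = 17 + 18 + 9 = 44,
  det = 6·(3·3 - (0)²) - (1)·((1)·3 - (0)·(0)) + (0)·((1)·(0) - 3·(0)) = 6·(9) - (1)·(3) + (0)·(0) = 51.
  So p(λ) = λ³ - 12λ² + 44λ - 51.
Step 2 — look for an integer root (rational root theorem: any rational root is an integer divisor of 51). Testing λ = 3:
  p(3) = 27 - 108 + 132 - 51 = 0  ✓
  Dividing out (λ - 3): p(λ) = (λ - 3)(λ² - 9λ + 17).
Step 3 — remaining eigenvalues from the quadratic λ² - 9λ + 17 = 0:
  Δ = 9² - 4·17 = 81 - 68 = 13,  λ = (9 ± √13)/2 = (9 ± 3.6056)/2 ≈ 6.3028 or 2.6972.
  Sorted: λ_1 = 6.3028,  λ_2 = 3,  λ_3 = 2.6972  (check: sum = 12 = tr ✓).

Step 4 — unit eigenvector for λ_1 ≈ 6.3028: v spans the null space of (Sigma - λ_1 I), whose rows are
  r_1 = (-0.3028, 1, 0),  r_2 = (1, -3.3028, 0),  r_3 = (0, 0, -3.3028).
  v is orthogonal to every row, so take v ∝ r_1 × r_3 = ((1)·(-3.3028) - (0)·(0), (0)·(0) - (-0.3028)·(-3.3028), (-0.3028)·(0) - (1)·(0)) ≈ (-3.3028, -1, 0).
  Rescale (multiply by -1 so the first nonzero entry is positive): u = (3.3028, 1, 0).
  ||u|| = √((3.3028)² + (1)² + (0)²) = √(11.9083) ≈ 3.4508,  v_1 = u/||u|| ≈ (0.9571, 0.2898, 0) (||v_1|| = 1).

λ_1 = 6.3028,  λ_2 = 3,  λ_3 = 2.6972;  v_1 ≈ (0.9571, 0.2898, 0)


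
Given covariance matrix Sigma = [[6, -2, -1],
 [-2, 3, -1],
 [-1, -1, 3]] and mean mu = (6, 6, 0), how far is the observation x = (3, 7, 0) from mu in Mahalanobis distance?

Step 1 — centre the observation: (x - mu) = (-3, 1, 0).

Step 2 — invert Sigma (cofactor / det for 3×3, or solve directly):
  Sigma^{-1} = [[0.2759, 0.2414, 0.1724],
 [0.2414, 0.5862, 0.2759],
 [0.1724, 0.2759, 0.4828]].

Step 3 — form the quadratic (x - mu)^T · Sigma^{-1} · (x - mu):
  Sigma^{-1} · (x - mu) = (-0.5862, -0.1379, -0.2414).
  (x - mu)^T · [Sigma^{-1} · (x - mu)] = (-3)·(-0.5862) + (1)·(-0.1379) + (0)·(-0.2414) = 1.6207.

Step 4 — take square root: d = √(1.6207) ≈ 1.2731.

d(x, mu) = √(1.6207) ≈ 1.2731


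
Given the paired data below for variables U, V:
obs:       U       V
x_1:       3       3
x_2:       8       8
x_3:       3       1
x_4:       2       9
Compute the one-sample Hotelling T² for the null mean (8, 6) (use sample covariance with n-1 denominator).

Step 1 — sample mean vector:
  mean(U) = (3 + 8 + 3 + 2) / 4 = 16/4 = 4
  mean(V) = (3 + 8 + 1 + 9) / 4 = 21/4 = 5.25
  x̄ = (4, 5.25),  deviation x̄ - mu_0 = (4, 5.25) - (8, 6) = (-4, -0.75).

Step 2 — sample covariance matrix, S[i,j] = (1/(n-1)) · Σ_k (x_{k,i} - mean_i) · (x_{k,j} - mean_j), divisor n-1 = 3:
  S[U,U] = ((-1)·(-1) + (4)·(4) + (-1)·(-1) + (-2)·(-2)) / 3 = 22/3 = 7.3333
  S[U,V] = ((-1)·(-2.25) + (4)·(2.75) + (-1)·(-4.25) + (-2)·(3.75)) / 3 = 10/3 = 3.3333
  S[V,V] = ((-2.25)·(-2.25) + (2.75)·(2.75) + (-4.25)·(-4.25) + (3.75)·(3.75)) / 3 = 44.75/3 = 14.9167
  S = [[7.3333, 3.3333],
 [3.3333, 14.9167]].

Step 3 — invert S. det(S) = 7.3333·14.9167 - (3.3333)² = 98.2778.
  S^{-1} = (1/det) · [[d, -b], [-b, a]] = [[0.1518, -0.0339],
 [-0.0339, 0.0746]].

Step 4 — quadratic form (x̄ - mu_0)^T · S^{-1} · (x̄ - mu_0):
  S^{-1} · (x̄ - mu_0) = (-0.5817, 0.0797),
  (x̄ - mu_0)^T · [...] = (-4)·(-0.5817) + (-0.75)·(0.0797) = 2.267.

Step 5 — scale by n: T² = 4 · 2.267 = 9.0678.

T² ≈ 9.0678


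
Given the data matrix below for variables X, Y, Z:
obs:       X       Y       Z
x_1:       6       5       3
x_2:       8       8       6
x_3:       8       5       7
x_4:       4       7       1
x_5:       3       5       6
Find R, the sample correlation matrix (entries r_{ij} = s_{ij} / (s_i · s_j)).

Step 1 — column means:
  mean(X) = (6 + 8 + 8 + 4 + 3) / 5 = 29/5 = 5.8
  mean(Y) = (5 + 8 + 5 + 7 + 5) / 5 = 30/5 = 6
  mean(Z) = (3 + 6 + 7 + 1 + 6) / 5 = 23/5 = 4.6

Step 2 — sample variances and covariances s[i,j] = (1/(n-1)) · Σ_k (x_{k,i} - mean_i) · (x_{k,j} - mean_j), with n-1 = 4:
  s[X,X] = ((0.2)·(0.2) + (2.2)·(2.2) + (2.2)·(2.2) + (-1.8)·(-1.8) + (-2.8)·(-2.8)) / 4 = 20.8/4 = 5.2
  s[X,Y] = ((0.2)·(-1) + (2.2)·(2) + (2.2)·(-1) + (-1.8)·(1) + (-2.8)·(-1)) / 4 = 3/4 = 0.75
  s[X,Z] = ((0.2)·(-1.6) + (2.2)·(1.4) + (2.2)·(2.4) + (-1.8)·(-3.6) + (-2.8)·(1.4)) / 4 = 10.6/4 = 2.65
  s[Y,Y] = ((-1)·(-1) + (2)·(2) + (-1)·(-1) + (1)·(1) + (-1)·(-1)) / 4 = 8/4 = 2
  s[Y,Z] = ((-1)·(-1.6) + (2)·(1.4) + (-1)·(2.4) + (1)·(-3.6) + (-1)·(1.4)) / 4 = -3/4 = -0.75
  s[Z,Z] = ((-1.6)·(-1.6) + (1.4)·(1.4) + (2.4)·(2.4) + (-3.6)·(-3.6) + (1.4)·(1.4)) / 4 = 25.2/4 = 6.3
  Sample standard deviations s_i = √(s[i,i]):
  s(X) = √(5.2) = 2.2804
  s(Y) = √(2) = 1.4142
  s(Z) = √(6.3) = 2.51

Step 3 — r_{ij} = s_{ij} / (s_i · s_j):
  r[X,X] = 1 (diagonal).
  r[X,Y] = 0.75 / (2.2804 · 1.4142) = 0.75 / 3.2249 = 0.2326
  r[X,Z] = 2.65 / (2.2804 · 2.51) = 2.65 / 5.7236 = 0.463
  r[Y,Y] = 1 (diagonal).
  r[Y,Z] = -0.75 / (1.4142 · 2.51) = -0.75 / 3.5496 = -0.2113
  r[Z,Z] = 1 (diagonal).

R is symmetric with unit diagonal. Assembling:

R = [[1, 0.2326, 0.463],
 [0.2326, 1, -0.2113],
 [0.463, -0.2113, 1]]


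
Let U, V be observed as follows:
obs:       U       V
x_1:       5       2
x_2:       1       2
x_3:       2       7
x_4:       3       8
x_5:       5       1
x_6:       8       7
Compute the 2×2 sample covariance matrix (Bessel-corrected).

Step 1 — column means:
  mean(U) = (5 + 1 + 2 + 3 + 5 + 8) / 6 = 24/6 = 4
  mean(V) = (2 + 2 + 7 + 8 + 1 + 7) / 6 = 27/6 = 4.5

Step 2 — sample covariance S[i,j] = (1/(n-1)) · Σ_k (x_{k,i} - mean_i) · (x_{k,j} - mean_j), with n-1 = 5.
  S[U,U] = ((1)·(1) + (-3)·(-3) + (-2)·(-2) + (-1)·(-1) + (1)·(1) + (4)·(4)) / 5 = 32/5 = 6.4
  S[U,V] = ((1)·(-2.5) + (-3)·(-2.5) + (-2)·(2.5) + (-1)·(3.5) + (1)·(-3.5) + (4)·(2.5)) / 5 = 3/5 = 0.6
  S[V,V] = ((-2.5)·(-2.5) + (-2.5)·(-2.5) + (2.5)·(2.5) + (3.5)·(3.5) + (-3.5)·(-3.5) + (2.5)·(2.5)) / 5 = 49.5/5 = 9.9

S is symmetric (S[j,i] = S[i,j]). Assembling:

S = [[6.4, 0.6],
 [0.6, 9.9]]


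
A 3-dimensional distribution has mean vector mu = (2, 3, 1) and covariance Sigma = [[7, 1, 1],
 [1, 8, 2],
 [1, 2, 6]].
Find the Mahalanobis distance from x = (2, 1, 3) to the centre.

Step 1 — centre the observation: (x - mu) = (0, -2, 2).

Step 2 — invert Sigma (cofactor / det for 3×3, or solve directly):
  Sigma^{-1} = [[0.1477, -0.0134, -0.0201],
 [-0.0134, 0.1376, -0.0436],
 [-0.0201, -0.0436, 0.1846]].

Step 3 — form the quadratic (x - mu)^T · Sigma^{-1} · (x - mu):
  Sigma^{-1} · (x - mu) = (-0.0134, -0.3624, 0.4564).
  (x - mu)^T · [Sigma^{-1} · (x - mu)] = (0)·(-0.0134) + (-2)·(-0.3624) + (2)·(0.4564) = 1.6376.

Step 4 — take square root: d = √(1.6376) ≈ 1.2797.

d(x, mu) = √(1.6376) ≈ 1.2797


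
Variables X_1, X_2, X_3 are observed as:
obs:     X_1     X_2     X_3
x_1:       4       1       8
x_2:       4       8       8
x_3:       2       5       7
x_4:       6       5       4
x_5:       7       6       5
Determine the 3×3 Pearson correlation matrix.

Step 1 — column means:
  mean(X_1) = (4 + 4 + 2 + 6 + 7) / 5 = 23/5 = 4.6
  mean(X_2) = (1 + 8 + 5 + 5 + 6) / 5 = 25/5 = 5
  mean(X_3) = (8 + 8 + 7 + 4 + 5) / 5 = 32/5 = 6.4

Step 2 — sample variances and covariances s[i,j] = (1/(n-1)) · Σ_k (x_{k,i} - mean_i) · (x_{k,j} - mean_j), with n-1 = 4:
  s[X_1,X_1] = ((-0.6)·(-0.6) + (-0.6)·(-0.6) + (-2.6)·(-2.6) + (1.4)·(1.4) + (2.4)·(2.4)) / 4 = 15.2/4 = 3.8
  s[X_1,X_2] = ((-0.6)·(-4) + (-0.6)·(3) + (-2.6)·(0) + (1.4)·(0) + (2.4)·(1)) / 4 = 3/4 = 0.75
  s[X_1,X_3] = ((-0.6)·(1.6) + (-0.6)·(1.6) + (-2.6)·(0.6) + (1.4)·(-2.4) + (2.4)·(-1.4)) / 4 = -10.2/4 = -2.55
  s[X_2,X_2] = ((-4)·(-4) + (3)·(3) + (0)·(0) + (0)·(0) + (1)·(1)) / 4 = 26/4 = 6.5
  s[X_2,X_3] = ((-4)·(1.6) + (3)·(1.6) + (0)·(0.6) + (0)·(-2.4) + (1)·(-1.4)) / 4 = -3/4 = -0.75
  s[X_3,X_3] = ((1.6)·(1.6) + (1.6)·(1.6) + (0.6)·(0.6) + (-2.4)·(-2.4) + (-1.4)·(-1.4)) / 4 = 13.2/4 = 3.3
  Sample standard deviations s_i = √(s[i,i]):
  s(X_1) = √(3.8) = 1.9494
  s(X_2) = √(6.5) = 2.5495
  s(X_3) = √(3.3) = 1.8166

Step 3 — r_{ij} = s_{ij} / (s_i · s_j):
  r[X_1,X_1] = 1 (diagonal).
  r[X_1,X_2] = 0.75 / (1.9494 · 2.5495) = 0.75 / 4.9699 = 0.1509
  r[X_1,X_3] = -2.55 / (1.9494 · 1.8166) = -2.55 / 3.5412 = -0.7201
  r[X_2,X_2] = 1 (diagonal).
  r[X_2,X_3] = -0.75 / (2.5495 · 1.8166) = -0.75 / 4.6314 = -0.1619
  r[X_3,X_3] = 1 (diagonal).

R is symmetric with unit diagonal. Assembling:

R = [[1, 0.1509, -0.7201],
 [0.1509, 1, -0.1619],
 [-0.7201, -0.1619, 1]]


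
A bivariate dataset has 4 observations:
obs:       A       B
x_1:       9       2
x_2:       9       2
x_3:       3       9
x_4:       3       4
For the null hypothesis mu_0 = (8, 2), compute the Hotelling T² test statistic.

Step 1 — sample mean vector:
  mean(A) = (9 + 9 + 3 + 3) / 4 = 24/4 = 6
  mean(B) = (2 + 2 + 9 + 4) / 4 = 17/4 = 4.25
  x̄ = (6, 4.25),  deviation x̄ - mu_0 = (6, 4.25) - (8, 2) = (-2, 2.25).

Step 2 — sample covariance matrix, S[i,j] = (1/(n-1)) · Σ_k (x_{k,i} - mean_i) · (x_{k,j} - mean_j), divisor n-1 = 3:
  S[A,A] = ((3)·(3) + (3)·(3) + (-3)·(-3) + (-3)·(-3)) / 3 = 36/3 = 12
  S[A,B] = ((3)·(-2.25) + (3)·(-2.25) + (-3)·(4.75) + (-3)·(-0.25)) / 3 = -27/3 = -9
  S[B,B] = ((-2.25)·(-2.25) + (-2.25)·(-2.25) + (4.75)·(4.75) + (-0.25)·(-0.25)) / 3 = 32.75/3 = 10.9167
  S = [[12, -9],
 [-9, 10.9167]].

Step 3 — invert S. det(S) = 12·10.9167 - (-9)² = 50.
  S^{-1} = (1/det) · [[d, -b], [-b, a]] = [[0.2183, 0.18],
 [0.18, 0.24]].

Step 4 — quadratic form (x̄ - mu_0)^T · S^{-1} · (x̄ - mu_0):
  S^{-1} · (x̄ - mu_0) = (-0.0317, 0.18),
  (x̄ - mu_0)^T · [...] = (-2)·(-0.0317) + (2.25)·(0.18) = 0.4683.

Step 5 — scale by n: T² = 4 · 0.4683 = 1.8733.

T² ≈ 1.8733


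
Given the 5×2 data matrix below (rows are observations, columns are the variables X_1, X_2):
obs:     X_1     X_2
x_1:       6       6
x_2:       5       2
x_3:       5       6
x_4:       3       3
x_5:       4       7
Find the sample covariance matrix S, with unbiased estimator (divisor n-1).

Step 1 — column means:
  mean(X_1) = (6 + 5 + 5 + 3 + 4) / 5 = 23/5 = 4.6
  mean(X_2) = (6 + 2 + 6 + 3 + 7) / 5 = 24/5 = 4.8

Step 2 — sample covariance S[i,j] = (1/(n-1)) · Σ_k (x_{k,i} - mean_i) · (x_{k,j} - mean_j), with n-1 = 4.
  S[X_1,X_1] = ((1.4)·(1.4) + (0.4)·(0.4) + (0.4)·(0.4) + (-1.6)·(-1.6) + (-0.6)·(-0.6)) / 4 = 5.2/4 = 1.3
  S[X_1,X_2] = ((1.4)·(1.2) + (0.4)·(-2.8) + (0.4)·(1.2) + (-1.6)·(-1.8) + (-0.6)·(2.2)) / 4 = 2.6/4 = 0.65
  S[X_2,X_2] = ((1.2)·(1.2) + (-2.8)·(-2.8) + (1.2)·(1.2) + (-1.8)·(-1.8) + (2.2)·(2.2)) / 4 = 18.8/4 = 4.7

S is symmetric (S[j,i] = S[i,j]). Assembling:

S = [[1.3, 0.65],
 [0.65, 4.7]]


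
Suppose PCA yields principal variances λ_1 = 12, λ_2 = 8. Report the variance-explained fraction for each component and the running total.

Step 1 — total variance = trace(Sigma) = Σ λ_i = 12 + 8 = 20.

Step 2 — fraction explained by component i = λ_i / Σ λ:
  PC1: 12/20 = 0.6
  PC2: 8/20 = 0.4

Step 3 — cumulative fraction after k components = (λ_1 + ... + λ_k) / Σ λ:
  k = 1: 12/20 = 0.6
  k = 2: (12 + 8)/20 = 20/20 = 1

Summary (fraction, with percent):

explained: PC1 0.6 (60%), PC2 0.4 (40%);  cumulative: 0.6, 1


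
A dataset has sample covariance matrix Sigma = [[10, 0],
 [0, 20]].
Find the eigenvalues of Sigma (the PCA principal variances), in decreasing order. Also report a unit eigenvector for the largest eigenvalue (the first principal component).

Step 1 — characteristic polynomial of 2×2 Sigma:
  det(Sigma - λI) = λ² - trace · λ + det = 0.
  trace = 10 + 20 = 30, det = 10·20 - (0)² = 200.
Step 2 — discriminant:
  Δ = trace² - 4·det = 900 - 800 = 100.
Step 3 — eigenvalues:
  λ = (trace ± √Δ)/2 = (30 ± 10)/2,
  λ_1 = 20,  λ_2 = 10.

Step 4 — unit eigenvector for λ_1: Sigma is diagonal, so its eigenvectors are the coordinate axes. λ_1 = 20 is the diagonal entry on the second coordinate axis, hence
  v_1 = (0, 1) (||v_1|| = 1).

λ_1 = 20,  λ_2 = 10;  v_1 ≈ (0, 1)


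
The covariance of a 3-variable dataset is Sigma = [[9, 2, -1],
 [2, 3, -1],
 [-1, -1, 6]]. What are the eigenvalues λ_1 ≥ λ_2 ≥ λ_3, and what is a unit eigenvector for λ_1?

Step 1 — characteristic polynomial p(λ) = det(λI - Sigma) = λ³ - tr·λ² + c_1·λ - det, where tr = trace, c_1 = sum of the principal 2×2 minors, det = det(Sigma):
  tr = 9 + 3 + 6 = 18,
  c_1 = (9·3 - (2)²) + (9·6 - (-1)²) + (3·6 - (-1)²) = 23 + 53 + 17 = 93,
  det = 9·(3·6 - (-1)²) - (2)·((2)·6 - (-1)·(-1)) + (-1)·((2)·(-1) - 3·(-1)) = 9·(17) - (2)·(11) + (-1)·(1) = 130.
  So p(λ) = λ³ - 18λ² + 93λ - 130.
Step 2 — look for an integer root (rational root theorem: any rational root is an integer divisor of 130). Testing λ = 10:
  p(10) = 1000 - 1800 + 930 - 130 = 0  ✓
  Dividing out (λ - 10): p(λ) = (λ - 10)(λ² - 8λ + 13).
Step 3 — remaining eigenvalues from the quadratic λ² - 8λ + 13 = 0:
  Δ = 8² - 4·13 = 64 - 52 = 12,  λ = (8 ± √12)/2 = (8 ± 3.4641)/2 ≈ 5.7321 or 2.2679.
  Sorted: λ_1 = 10,  λ_2 = 5.7321,  λ_3 = 2.2679  (check: sum = 18 = tr ✓).

Step 4 — unit eigenvector for λ_1 = 10: v spans the null space of (Sigma - λ_1 I), whose rows are
  r_1 = (-1, 2, -1),  r_2 = (2, -7, -1),  r_3 = (-1, -1, -4).
  v is orthogonal to every row, so take v ∝ r_1 × r_2 = ((2)·(-1) - (-1)·(-7), (-1)·(2) - (-1)·(-1), (-1)·(-7) - (2)·(2)) = (-9, -3, 3).
  Rescale (divide by 3; multiply by -1 so the first nonzero entry is positive): u = (3, 1, -1).
  ||u|| = √((3)² + (1)² + (-1)²) = √(11) ≈ 3.3166,  v_1 = u/||u|| ≈ (0.9045, 0.3015, -0.3015) (||v_1|| = 1).

λ_1 = 10,  λ_2 = 5.7321,  λ_3 = 2.2679;  v_1 ≈ (0.9045, 0.3015, -0.3015)


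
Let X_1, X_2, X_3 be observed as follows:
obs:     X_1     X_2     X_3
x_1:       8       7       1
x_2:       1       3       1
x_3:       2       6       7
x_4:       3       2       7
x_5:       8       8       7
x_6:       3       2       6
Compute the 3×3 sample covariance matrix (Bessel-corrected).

Step 1 — column means:
  mean(X_1) = (8 + 1 + 2 + 3 + 8 + 3) / 6 = 25/6 = 4.1667
  mean(X_2) = (7 + 3 + 6 + 2 + 8 + 2) / 6 = 28/6 = 4.6667
  mean(X_3) = (1 + 1 + 7 + 7 + 7 + 6) / 6 = 29/6 = 4.8333

Step 2 — sample covariance S[i,j] = (1/(n-1)) · Σ_k (x_{k,i} - mean_i) · (x_{k,j} - mean_j), with n-1 = 5.
  S[X_1,X_1] = ((3.8333)·(3.8333) + (-3.1667)·(-3.1667) + (-2.1667)·(-2.1667) + (-1.1667)·(-1.1667) + (3.8333)·(3.8333) + (-1.1667)·(-1.1667)) / 5 = 46.8333/5 = 9.3667
  S[X_1,X_2] = ((3.8333)·(2.3333) + (-3.1667)·(-1.6667) + (-2.1667)·(1.3333) + (-1.1667)·(-2.6667) + (3.8333)·(3.3333) + (-1.1667)·(-2.6667)) / 5 = 30.3333/5 = 6.0667
  S[X_1,X_3] = ((3.8333)·(-3.8333) + (-3.1667)·(-3.8333) + (-2.1667)·(2.1667) + (-1.1667)·(2.1667) + (3.8333)·(2.1667) + (-1.1667)·(1.1667)) / 5 = -2.8333/5 = -0.5667
  S[X_2,X_2] = ((2.3333)·(2.3333) + (-1.6667)·(-1.6667) + (1.3333)·(1.3333) + (-2.6667)·(-2.6667) + (3.3333)·(3.3333) + (-2.6667)·(-2.6667)) / 5 = 35.3333/5 = 7.0667
  S[X_2,X_3] = ((2.3333)·(-3.8333) + (-1.6667)·(-3.8333) + (1.3333)·(2.1667) + (-2.6667)·(2.1667) + (3.3333)·(2.1667) + (-2.6667)·(1.1667)) / 5 = -1.3333/5 = -0.2667
  S[X_3,X_3] = ((-3.8333)·(-3.8333) + (-3.8333)·(-3.8333) + (2.1667)·(2.1667) + (2.1667)·(2.1667) + (2.1667)·(2.1667) + (1.1667)·(1.1667)) / 5 = 44.8333/5 = 8.9667

S is symmetric (S[j,i] = S[i,j]). Assembling:

S = [[9.3667, 6.0667, -0.5667],
 [6.0667, 7.0667, -0.2667],
 [-0.5667, -0.2667, 8.9667]]
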